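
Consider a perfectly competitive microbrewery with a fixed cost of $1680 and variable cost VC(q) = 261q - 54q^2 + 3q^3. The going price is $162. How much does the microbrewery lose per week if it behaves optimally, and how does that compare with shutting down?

AVC = 261 - 54q + 3q^2 has its minimum $18 at q = 9; price $162 clears that bar, so the firm operates.
MC = 261 - 108q + 9q^2. Setting P = MC and taking the root on the rising branch gives q* = 11.
TR = 162·11 = 1782. TC = 1680 + 330 = 2010. Profit = 1782 − 2010 = -$228.
That loss of $228 beats the $1680 the firm would lose by shutting down; producing recovers $1452 of fixed cost.

Profit = -$228 at q = 11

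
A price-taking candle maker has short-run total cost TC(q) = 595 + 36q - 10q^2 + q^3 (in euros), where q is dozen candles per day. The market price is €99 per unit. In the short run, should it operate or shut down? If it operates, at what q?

Variable cost is VC = 36q - 10q^2 + q^3, so AVC = VC/q = 36 - 10q + q^2 and MC = dTC/dq = 36 - 20q + 3q^2.
AVC hits its minimum where MC = AVC, at q = 5, giving min AVC = 36 - 10·5 + 5^2 = €11.
Since P = €99 ≥ min AVC = €11, price covers variable cost and the firm should produce.
Solving P = MC: -63 - 20q + 3q^2 = 0 ⇒ q = -7/3 or 9. On the upward-sloping branch, q* = 9.
Check: AVC at q = 9 is €27 ≤ P, so revenue covers variable cost.
Profit = P·q − TC = 99·9 − 838 = €53.

Produce at q = 9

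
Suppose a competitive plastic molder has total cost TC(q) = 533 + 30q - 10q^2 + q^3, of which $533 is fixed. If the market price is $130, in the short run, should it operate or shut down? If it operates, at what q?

Produce at q = 10

From TC, MC = TC'(q) = 30 - 20q + 3q^2 and AVC = VC/q = 30 - 10q + q^2.
The AVC parabola has its vertex at q = 10/2 = 5, where AVC = 30 - 10·5 + 5^2 = $5.
Since P = $130 ≥ min AVC = $5, price covers variable cost and the firm should produce.
Set P = MC: 130 = 30 - 20q + 3q^2 → -100 - 20q + 3q^2 = 0. The roots are q = -10/3 and q = 10; the profit-maximizing output is on the rising part of MC, so q* = 10.
Check: AVC at q = 10 is $30 ≤ P, so revenue covers variable cost.
Profit = P·q − TC = 130·10 − 833 = $467.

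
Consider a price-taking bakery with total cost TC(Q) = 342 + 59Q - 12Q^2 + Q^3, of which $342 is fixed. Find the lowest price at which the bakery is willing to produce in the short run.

$23 per unit

The shutdown price is the minimum of AVC. VC = 59Q - 12Q^2 + Q^3, so AVC = 59 - 12Q + Q^2.
dAVC/dQ = -12 + 2Q = 0 gives Q = 6. min AVC = 59 - 12·6 + 6^2 = 23.
So the shutdown price is $23.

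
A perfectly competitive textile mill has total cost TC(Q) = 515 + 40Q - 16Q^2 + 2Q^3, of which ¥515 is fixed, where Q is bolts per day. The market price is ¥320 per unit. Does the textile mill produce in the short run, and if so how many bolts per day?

Produce at Q = 10

Variable cost is VC = 40Q - 16Q^2 + 2Q^3, so AVC = VC/Q = 40 - 16Q + 2Q^2 and MC = dTC/dQ = 40 - 32Q + 6Q^2.
AVC is minimized where dAVC/dQ = -16 + 4Q = 0, at Q = 4; min AVC = 40 - 16·4 + 2·4^2 = ¥8.
P = ¥320 exceeds min AVC = ¥8, so the firm stays open.
Set P = MC: 320 = 40 - 32Q + 6Q^2 → -280 - 32Q + 6Q^2 = 0. The roots are Q = -14/3 and Q = 10; the profit-maximizing output is on the rising part of MC, so Q* = 10.
Check: AVC at Q = 10 is ¥80 ≤ P, so revenue covers variable cost.
Profit = P·Q − TC = 320·10 − 1315 = ¥1885.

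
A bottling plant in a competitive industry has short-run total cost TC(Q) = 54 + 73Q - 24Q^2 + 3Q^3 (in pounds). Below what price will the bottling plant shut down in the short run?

The shutdown price is the minimum of AVC. VC = 73Q - 24Q^2 + 3Q^3, so AVC = 73 - 24Q + 3Q^2.
dAVC/dQ = -24 + 6Q = 0 gives Q = 4. min AVC = 73 - 24·4 + 3·4^2 = 25.
So the shutdown price is £25.

£25 per unit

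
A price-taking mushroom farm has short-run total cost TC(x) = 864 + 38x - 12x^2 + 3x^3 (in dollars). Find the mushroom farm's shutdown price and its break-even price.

AVC = 38 - 12x + 3x^2; minimized at x = 2, giving min AVC = $26. That is the shutdown price.
ATC = 864/x + 38 - 12x + 3x^2. Setting dATC/dx = −864/x^2 − 12 + 6x = 0 gives x = 6 (since 6·6^3 − 12·6^2 = 864).
min ATC = 864/6 + 38 − 12·6 + 3·6^2 = $218. That is the break-even price.
For $26 ≤ P < $218 the firm produces at a loss; below $26 it shuts down.

Shutdown price = $26; break-even price = $218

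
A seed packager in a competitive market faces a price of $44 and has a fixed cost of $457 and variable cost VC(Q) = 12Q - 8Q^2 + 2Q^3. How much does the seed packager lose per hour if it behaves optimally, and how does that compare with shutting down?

Profit = -$329 at Q = 4

AVC = 12 - 8Q + 2Q^2 has its minimum $4 at Q = 2; price $44 clears that bar, so the firm operates.
With MC = 12 - 16Q + 6Q^2, P = MC on the upward-sloping part at Q* = 4.
TR = 44·4 = 176. TC = 457 + 48 = 505. Profit = 176 − 505 = -$329.
That loss of $329 beats the $457 the firm would lose by shutting down; producing recovers $128 of fixed cost.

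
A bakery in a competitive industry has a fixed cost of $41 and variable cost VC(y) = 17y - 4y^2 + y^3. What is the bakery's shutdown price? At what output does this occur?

Short-run supply begins at min AVC. From VC = 17y - 4y^2 + y^3, AVC = 17 - 4y + y^2.
At the minimum of AVC, MC = AVC. MC = 17 - 8y + 3y^2; setting MC = AVC gives 2y^2 - 4y = 0, so y = 2. min AVC = 13.
The firm shuts down for any P below $13.

$13 per unit, at y = 2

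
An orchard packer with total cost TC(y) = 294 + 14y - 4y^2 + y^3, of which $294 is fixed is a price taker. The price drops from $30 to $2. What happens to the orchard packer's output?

MC = 14 - 8y + 3y^2; the shutdown threshold is min AVC = $10 (at y = 2).
At P = $30 ≥ min AVC, set P = MC on the rising branch: y = 4.
At P = $2 < min AVC = $10, price no longer covers variable cost at any output, so the firm shuts down: y = 0.

Output falls from 4 to 0 (the firm shuts down)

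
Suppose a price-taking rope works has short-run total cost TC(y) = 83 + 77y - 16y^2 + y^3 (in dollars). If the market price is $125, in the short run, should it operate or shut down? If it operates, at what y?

Produce at y = 12

From TC, MC = TC'(y) = 77 - 32y + 3y^2 and AVC = VC/y = 77 - 16y + y^2.
AVC hits its minimum where MC = AVC, at y = 8, giving min AVC = 77 - 16·8 + 8^2 = $13.
P = $125 exceeds min AVC = $13, so the firm stays open.
P = MC gives -48 - 32y + 3y^2 = 0, with roots -4/3 and 12. Take the larger (rising MC): y* = 12.
Check: AVC at y = 12 is $29 ≤ P, so revenue covers variable cost.
Profit = P·y − TC = 125·12 − 431 = $1069.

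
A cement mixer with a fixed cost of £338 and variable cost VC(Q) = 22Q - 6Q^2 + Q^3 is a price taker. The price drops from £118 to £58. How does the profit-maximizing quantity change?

MC = 22 - 12Q + 3Q^2; the shutdown threshold is min AVC = £13 (at Q = 3).
With P = £118 above the shutdown price, P = MC gives Q = 8.
At P = £58 ≥ min AVC, set P = MC: Q = 6. The firm stays open but cuts output.

Output falls from 8 to 6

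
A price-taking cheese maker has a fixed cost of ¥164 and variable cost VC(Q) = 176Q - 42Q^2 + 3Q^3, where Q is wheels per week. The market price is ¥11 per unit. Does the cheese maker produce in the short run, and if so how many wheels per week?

From TC, MC = TC'(Q) = 176 - 84Q + 9Q^2 and AVC = VC/Q = 176 - 42Q + 3Q^2.
The AVC parabola has its vertex at Q = 42/6 = 7, where AVC = 176 - 42·7 + 3·7^2 = ¥29.
With P < min AVC (¥11 < ¥29), every unit sold adds to the loss.
Shutting down limits the loss to fixed cost, ¥164.

Shut down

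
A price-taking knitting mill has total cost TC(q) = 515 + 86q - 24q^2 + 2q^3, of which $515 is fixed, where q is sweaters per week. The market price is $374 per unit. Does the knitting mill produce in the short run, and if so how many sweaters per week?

Produce at q = 12

Strip out fixed cost: VC = 86q - 24q^2 + 2q^3. Then AVC = 86 - 24q + 2q^2 and MC = 86 - 48q + 6q^2.
AVC hits its minimum where MC = AVC, at q = 6, giving min AVC = 86 - 24·6 + 2·6^2 = $14.
Because $374 ≥ $14, revenue can cover variable cost; the firm operates.
Set P = MC: 374 = 86 - 48q + 6q^2 → -288 - 48q + 6q^2 = 0. The roots are q = -4 and q = 12; the profit-maximizing output is on the rising part of MC, so q* = 12.
Check: AVC at q = 12 is $86 ≤ P, so revenue covers variable cost.
Profit = P·q − TC = 374·12 − 1547 = $2941.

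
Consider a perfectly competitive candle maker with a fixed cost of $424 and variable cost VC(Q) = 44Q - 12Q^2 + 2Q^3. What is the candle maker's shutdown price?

$26 per unit

The firm shuts down when price falls below the minimum of average variable cost. AVC = VC/Q = 44 - 12Q + 2Q^2.
At the minimum of AVC, MC = AVC. MC = 44 - 24Q + 6Q^2; setting MC = AVC gives 4Q^2 - 12Q = 0, so Q = 3. min AVC = 26.
So the shutdown price is $26.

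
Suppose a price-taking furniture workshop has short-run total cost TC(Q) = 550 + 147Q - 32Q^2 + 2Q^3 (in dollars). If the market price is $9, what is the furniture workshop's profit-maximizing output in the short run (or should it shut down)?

Shut down

From TC, MC = TC'(Q) = 147 - 64Q + 6Q^2 and AVC = VC/Q = 147 - 32Q + 2Q^2.
AVC hits its minimum where MC = AVC, at Q = 8, giving min AVC = 147 - 32·8 + 2·8^2 = $19.
P = $9 lies below min AVC = $19; no output level covers variable cost.
Best response: produce nothing and absorb the $550 fixed cost.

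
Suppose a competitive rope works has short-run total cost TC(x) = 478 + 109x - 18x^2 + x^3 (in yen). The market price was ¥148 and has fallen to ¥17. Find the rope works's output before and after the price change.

Output falls from 13 to 0 (the firm shuts down)

AVC = 109 - 18x + x^2, minimized at x = 9 where min AVC = ¥28. MC = 109 - 36x + 3x^2.
With P = ¥148 above the shutdown price, P = MC gives x = 13.
At P = ¥17 < min AVC = ¥28, price no longer covers variable cost at any output, so the firm shuts down: x = 0.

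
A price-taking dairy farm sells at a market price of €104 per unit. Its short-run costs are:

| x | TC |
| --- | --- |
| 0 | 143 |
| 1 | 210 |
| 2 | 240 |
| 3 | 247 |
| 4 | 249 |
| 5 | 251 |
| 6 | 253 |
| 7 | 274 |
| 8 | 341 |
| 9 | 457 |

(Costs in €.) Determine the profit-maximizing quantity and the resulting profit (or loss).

x = 8; profit = €491

Profit at each row (π = 104x − TC): x=0: -143; x=1: -106; x=2: -32; x=3: 65; x=4: 167; x=5: 269; x=6: 371; x=7: 454; x=8: 491; x=9: 479.
Profit is maximized at x = 8. AVC there is 198/8 = €24.75 ≤ P, so producing beats shutting down (which would give -€143).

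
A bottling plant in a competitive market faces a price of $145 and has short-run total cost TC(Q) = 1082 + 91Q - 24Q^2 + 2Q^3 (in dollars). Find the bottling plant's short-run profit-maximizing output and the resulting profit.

AVC = 91 - 24Q + 2Q^2; min AVC = $19 at Q = 6. Since P = $145 ≥ min AVC, the firm produces.
With MC = 91 - 48Q + 6Q^2, P = MC on the upward-sloping part at Q* = 9.
TR = 145·9 = 1305. TC = 1082 + 333 = 1415. Profit = 1305 − 1415 = -$110.
Shutting down would mean losing the fixed cost of $1082, so operating at a loss of $110 is better by $972.

Profit = -$110 at Q = 9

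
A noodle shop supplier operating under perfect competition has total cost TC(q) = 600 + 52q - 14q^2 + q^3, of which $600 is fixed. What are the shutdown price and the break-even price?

Shutdown price = min AVC. AVC = 52 - 14q + q^2, with vertex at q = 7 and minimum $3.
ATC = 600/q + 52 - 14q + q^2. Setting dATC/dq = −600/q^2 − 14 + 2q = 0 gives q = 10 (since 2·10^3 − 14·10^2 = 600).
min ATC = 600/10 + 52 − 14·10 + 10^2 = $72. That is the break-even price.
For $3 ≤ P < $72 the firm produces at a loss; below $3 it shuts down.

Shutdown price = $3; break-even price = $72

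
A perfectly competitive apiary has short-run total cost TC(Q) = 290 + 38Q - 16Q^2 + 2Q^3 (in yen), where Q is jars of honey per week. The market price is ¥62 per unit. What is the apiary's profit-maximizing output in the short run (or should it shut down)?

Produce at Q = 6

From TC, MC = TC'(Q) = 38 - 32Q + 6Q^2 and AVC = VC/Q = 38 - 16Q + 2Q^2.
AVC is minimized where dAVC/dQ = -16 + 4Q = 0, at Q = 4; min AVC = 38 - 16·4 + 2·4^2 = ¥6.
P = ¥62 exceeds min AVC = ¥6, so the firm stays open.
P = MC gives -24 - 32Q + 6Q^2 = 0, with roots -2/3 and 6. Take the larger (rising MC): Q* = 6.
Check: AVC at Q = 6 is ¥14 ≤ P, so revenue covers variable cost.
Profit = P·Q − TC = 62·6 − 374 = -¥2, a loss, but smaller than the ¥290 fixed cost the firm would lose by shutting down.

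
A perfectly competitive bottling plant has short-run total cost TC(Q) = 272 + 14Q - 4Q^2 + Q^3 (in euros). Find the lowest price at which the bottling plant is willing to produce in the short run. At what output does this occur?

The shutdown price is the minimum of AVC. VC = 14Q - 4Q^2 + Q^3, so AVC = 14 - 4Q + Q^2.
At the minimum of AVC, MC = AVC. MC = 14 - 8Q + 3Q^2; setting MC = AVC gives 2Q^2 - 4Q = 0, so Q = 2. min AVC = 10.
So the shutdown price is €10.

€10 per unit, at Q = 2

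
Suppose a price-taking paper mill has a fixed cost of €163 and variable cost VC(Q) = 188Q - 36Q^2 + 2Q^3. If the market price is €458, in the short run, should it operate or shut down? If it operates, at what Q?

Strip out fixed cost: VC = 188Q - 36Q^2 + 2Q^3. Then AVC = 188 - 36Q + 2Q^2 and MC = 188 - 72Q + 6Q^2.
The AVC parabola has its vertex at Q = 36/4 = 9, where AVC = 188 - 36·9 + 2·9^2 = €26.
Since P = €458 ≥ min AVC = €26, price covers variable cost and the firm should produce.
Set P = MC: 458 = 188 - 72Q + 6Q^2 → -270 - 72Q + 6Q^2 = 0. The roots are Q = -3 and Q = 15; the profit-maximizing output is on the rising part of MC, so Q* = 15.
Check: AVC at Q = 15 is €98 ≤ P, so revenue covers variable cost.
Profit = P·Q − TC = 458·15 − 1633 = €5237.

Produce at Q = 15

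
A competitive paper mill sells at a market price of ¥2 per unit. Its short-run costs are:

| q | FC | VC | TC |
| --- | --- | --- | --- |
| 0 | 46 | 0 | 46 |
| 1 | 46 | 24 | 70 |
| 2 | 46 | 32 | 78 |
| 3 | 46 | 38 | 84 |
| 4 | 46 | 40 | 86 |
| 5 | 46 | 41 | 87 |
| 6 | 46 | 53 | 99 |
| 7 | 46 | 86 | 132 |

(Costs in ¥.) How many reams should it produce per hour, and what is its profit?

Compute π = P·q − TC at each output: q=0: -46; q=1: -68; q=2: -74; q=3: -78; q=4: -78; q=5: -77; q=6: -87; q=7: -118.
Profit is highest at q = 0. Equivalently, the lowest AVC in the table is 41/5 ≈ ¥8.20 at q = 5, and P = ¥2 falls below it — price never covers variable cost, so the firm shuts down and loses only its fixed cost.

q = 0 (shut down); profit = -¥46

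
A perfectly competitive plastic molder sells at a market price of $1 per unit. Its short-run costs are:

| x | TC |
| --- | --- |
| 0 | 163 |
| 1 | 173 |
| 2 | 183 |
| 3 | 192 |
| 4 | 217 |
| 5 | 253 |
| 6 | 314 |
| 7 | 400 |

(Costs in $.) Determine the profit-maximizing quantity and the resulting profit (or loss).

Profit at each row (π = 1x − TC): x=0: -163; x=1: -172; x=2: -181; x=3: -189; x=4: -213; x=5: -248; x=6: -308; x=7: -393.
Profit is highest at x = 0. Equivalently, the lowest AVC in the table is 29/3 ≈ $9.67 at x = 3, and P = $1 falls below it — price never covers variable cost, so the firm shuts down and loses only its fixed cost.

x = 0 (shut down); profit = -$163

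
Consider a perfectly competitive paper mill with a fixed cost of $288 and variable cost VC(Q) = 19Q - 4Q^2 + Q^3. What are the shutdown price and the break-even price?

Shutdown price = $15; break-even price = $79

AVC = 19 - 4Q + Q^2; minimized at Q = 2, giving min AVC = $15. That is the shutdown price.
ATC = 288/Q + 19 - 4Q + Q^2. Setting dATC/dQ = −288/Q^2 − 4 + 2Q = 0 gives Q = 6 (since 2·6^3 − 4·6^2 = 288).
min ATC = 288/6 + 19 − 4·6 + 6^2 = $79. That is the break-even price.
For $15 ≤ P < $79 the firm produces at a loss; below $15 it shuts down.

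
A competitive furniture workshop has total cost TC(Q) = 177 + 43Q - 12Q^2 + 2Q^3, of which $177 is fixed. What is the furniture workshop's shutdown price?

Short-run supply begins at min AVC. From VC = 43Q - 12Q^2 + 2Q^3, AVC = 43 - 12Q + 2Q^2.
At the minimum of AVC, MC = AVC. MC = 43 - 24Q + 6Q^2; setting MC = AVC gives 4Q^2 - 12Q = 0, so Q = 3. min AVC = 25.
For P < $25 the firm produces nothing.

$25 per unit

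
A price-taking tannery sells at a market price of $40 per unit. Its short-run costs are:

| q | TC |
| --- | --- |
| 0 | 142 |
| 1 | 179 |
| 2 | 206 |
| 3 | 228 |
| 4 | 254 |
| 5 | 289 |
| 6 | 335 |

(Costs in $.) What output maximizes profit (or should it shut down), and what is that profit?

q = 5; profit = -$89

Compute π = P·q − TC at each output: q=0: -142; q=1: -139; q=2: -126; q=3: -108; q=4: -94; q=5: -89; q=6: -95.
Profit is maximized at q = 5. AVC there is 147/5 = $29.40 ≤ P, so producing beats shutting down (which would give -$142).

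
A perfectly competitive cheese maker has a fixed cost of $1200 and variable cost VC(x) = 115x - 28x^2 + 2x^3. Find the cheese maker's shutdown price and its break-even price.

Shutdown price = $17; break-even price = $155

AVC = 115 - 28x + 2x^2; minimized at x = 7, giving min AVC = $17. That is the shutdown price.
ATC = 1200/x + 115 - 28x + 2x^2. Setting dATC/dx = −1200/x^2 − 28 + 4x = 0 gives x = 10 (since 4·10^3 − 28·10^2 = 1200).
min ATC = 1200/10 + 115 − 28·10 + 2·10^2 = $155. That is the break-even price.
For $17 ≤ P < $155 the firm produces at a loss; below $17 it shuts down.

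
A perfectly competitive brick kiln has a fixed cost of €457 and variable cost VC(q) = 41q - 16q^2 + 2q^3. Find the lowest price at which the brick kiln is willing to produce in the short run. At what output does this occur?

€9 per unit, at q = 4

The shutdown price is the minimum of AVC. VC = 41q - 16q^2 + 2q^3, so AVC = 41 - 16q + 2q^2.
At the minimum of AVC, MC = AVC. MC = 41 - 32q + 6q^2; setting MC = AVC gives 4q^2 - 16q = 0, so q = 4. min AVC = 9.
So the shutdown price is €9.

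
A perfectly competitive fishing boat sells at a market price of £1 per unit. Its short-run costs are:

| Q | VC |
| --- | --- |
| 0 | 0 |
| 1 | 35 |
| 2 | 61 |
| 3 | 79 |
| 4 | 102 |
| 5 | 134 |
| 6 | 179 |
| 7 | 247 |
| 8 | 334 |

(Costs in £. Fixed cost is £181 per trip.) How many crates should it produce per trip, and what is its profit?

Tabulate TR − TC: Q=0: -181; Q=1: -215; Q=2: -240; Q=3: -257; Q=4: -279; Q=5: -310; Q=6: -354; Q=7: -421; Q=8: -507.
Profit is highest at Q = 0. Equivalently, the lowest AVC in the table is 102/4 ≈ £25.50 at Q = 4, and P = £1 falls below it — price never covers variable cost, so the firm shuts down and loses only its fixed cost.

Q = 0 (shut down); profit = -£181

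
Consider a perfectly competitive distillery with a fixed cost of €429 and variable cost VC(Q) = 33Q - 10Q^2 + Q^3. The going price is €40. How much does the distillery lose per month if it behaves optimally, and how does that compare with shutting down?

AVC = 33 - 10Q + Q^2; min AVC = €8 at Q = 5. Since P = €40 ≥ min AVC, the firm produces.
With MC = 33 - 20Q + 3Q^2, P = MC on the upward-sloping part at Q* = 7.
TR = 40·7 = 280. TC = 429 + 84 = 513. Profit = 280 − 513 = -€233.
That loss of €233 beats the €429 the firm would lose by shutting down; producing recovers €196 of fixed cost.

Profit = -€233 at Q = 7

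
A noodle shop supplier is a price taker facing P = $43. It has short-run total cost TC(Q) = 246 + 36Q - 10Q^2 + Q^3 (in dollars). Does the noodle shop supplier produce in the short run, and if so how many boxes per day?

Produce at Q = 7

Strip out fixed cost: VC = 36Q - 10Q^2 + Q^3. Then AVC = 36 - 10Q + Q^2 and MC = 36 - 20Q + 3Q^2.
AVC is minimized where dAVC/dQ = -10 + 2Q = 0, at Q = 5; min AVC = 36 - 10·5 + 5^2 = $11.
Because $43 ≥ $11, revenue can cover variable cost; the firm operates.
P = MC gives -7 - 20Q + 3Q^2 = 0, with roots -1/3 and 7. Take the larger (rising MC): Q* = 7.
Check: AVC at Q = 7 is $15 ≤ P, so revenue covers variable cost.
Profit = P·Q − TC = 43·7 − 351 = -$50, a loss, but smaller than the $246 fixed cost the firm would lose by shutting down.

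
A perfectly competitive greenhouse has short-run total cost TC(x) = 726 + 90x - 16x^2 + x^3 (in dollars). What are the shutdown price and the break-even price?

AVC = 90 - 16x + x^2; minimized at x = 8, giving min AVC = $26. That is the shutdown price.
ATC = 726/x + 90 - 16x + x^2. Setting dATC/dx = −726/x^2 − 16 + 2x = 0 gives x = 11 (since 2·11^3 − 16·11^2 = 726).
min ATC = 726/11 + 90 − 16·11 + 11^2 = $101. That is the break-even price.
For $26 ≤ P < $101 the firm produces at a loss; below $26 it shuts down.

Shutdown price = $26; break-even price = $101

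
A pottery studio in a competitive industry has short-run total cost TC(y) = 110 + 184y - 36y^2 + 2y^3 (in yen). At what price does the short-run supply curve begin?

Short-run supply begins at min AVC. From VC = 184y - 36y^2 + 2y^3, AVC = 184 - 36y + 2y^2.
dAVC/dy = -36 + 4y = 0 gives y = 9. min AVC = 184 - 36·9 + 2·9^2 = 22.
For P < ¥22 the firm produces nothing.

¥22 per unit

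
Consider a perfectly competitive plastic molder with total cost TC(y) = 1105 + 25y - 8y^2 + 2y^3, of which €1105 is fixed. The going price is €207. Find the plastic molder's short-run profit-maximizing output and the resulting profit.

AVC = 25 - 8y + 2y^2 has its minimum €17 at y = 2; price €207 clears that bar, so the firm operates.
MC = 25 - 16y + 6y^2. Setting P = MC and taking the root on the rising branch gives y* = 7.
TR = 207·7 = 1449. TC = 1105 + 469 = 1574. Profit = 1449 − 1574 = -€125.
By producing, the firm covers all variable cost plus €980 of fixed cost; shutting down would lose the full €1105.

Profit = -€125 at y = 7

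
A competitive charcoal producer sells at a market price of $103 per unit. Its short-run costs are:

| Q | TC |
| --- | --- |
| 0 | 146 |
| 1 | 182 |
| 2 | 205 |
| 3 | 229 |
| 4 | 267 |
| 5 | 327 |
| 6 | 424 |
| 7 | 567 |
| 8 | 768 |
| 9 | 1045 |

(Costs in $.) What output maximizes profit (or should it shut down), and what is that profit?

Compute π = P·Q − TC at each output: Q=0: -146; Q=1: -79; Q=2: 1; Q=3: 80; Q=4: 145; Q=5: 188; Q=6: 194; Q=7: 154; Q=8: 56; Q=9: -118.
Profit is maximized at Q = 6. AVC there is 278/6 = $46.33 ≤ P, so producing beats shutting down (which would give -$146).

Q = 6; profit = $194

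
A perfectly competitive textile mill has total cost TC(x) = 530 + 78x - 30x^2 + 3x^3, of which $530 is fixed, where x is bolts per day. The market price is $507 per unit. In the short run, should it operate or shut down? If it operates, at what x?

Strip out fixed cost: VC = 78x - 30x^2 + 3x^3. Then AVC = 78 - 30x + 3x^2 and MC = 78 - 60x + 9x^2.
The AVC parabola has its vertex at x = 30/6 = 5, where AVC = 78 - 30·5 + 3·5^2 = $3.
P = $507 exceeds min AVC = $3, so the firm stays open.
P = MC gives -429 - 60x + 9x^2 = 0, with roots -13/3 and 11. Take the larger (rising MC): x* = 11.
Check: AVC at x = 11 is $111 ≤ P, so revenue covers variable cost.
Profit = P·x − TC = 507·11 − 1751 = $3826.

Produce at x = 11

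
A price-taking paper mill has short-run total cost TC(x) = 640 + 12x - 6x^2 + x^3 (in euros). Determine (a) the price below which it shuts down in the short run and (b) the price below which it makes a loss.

Shutdown price = min AVC. AVC = 12 - 6x + x^2, with vertex at x = 3 and minimum €3.
ATC = 640/x + 12 - 6x + x^2. Setting dATC/dx = −640/x^2 − 6 + 2x = 0 gives x = 8 (since 2·8^3 − 6·8^2 = 640).
min ATC = 640/8 + 12 − 6·8 + 8^2 = €108. That is the break-even price.
For €3 ≤ P < €108 the firm produces at a loss; below €3 it shuts down.

Shutdown price = €3; break-even price = €108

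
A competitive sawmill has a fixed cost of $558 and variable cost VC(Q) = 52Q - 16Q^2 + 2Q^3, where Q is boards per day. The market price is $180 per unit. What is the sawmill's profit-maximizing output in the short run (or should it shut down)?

From TC, MC = TC'(Q) = 52 - 32Q + 6Q^2 and AVC = VC/Q = 52 - 16Q + 2Q^2.
The AVC parabola has its vertex at Q = 16/4 = 4, where AVC = 52 - 16·4 + 2·4^2 = $20.
Since P = $180 ≥ min AVC = $20, price covers variable cost and the firm should produce.
Solving P = MC: -128 - 32Q + 6Q^2 = 0 ⇒ Q = -8/3 or 8. On the upward-sloping branch, Q* = 8.
Check: AVC at Q = 8 is $52 ≤ P, so revenue covers variable cost.
Profit = P·Q − TC = 180·8 − 974 = $466.

Produce at Q = 8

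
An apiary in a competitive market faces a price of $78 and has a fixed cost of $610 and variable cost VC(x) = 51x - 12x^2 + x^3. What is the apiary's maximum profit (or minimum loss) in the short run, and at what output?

Profit = -$124 at x = 9

AVC = 51 - 12x + x^2 has its minimum $15 at x = 6; price $78 clears that bar, so the firm operates.
MC = 51 - 24x + 3x^2. Setting P = MC and taking the root on the rising branch gives x* = 9.
TR = 78·9 = 702. TC = 610 + 216 = 826. Profit = 702 − 826 = -$124.
That loss of $124 beats the $610 the firm would lose by shutting down; producing recovers $486 of fixed cost.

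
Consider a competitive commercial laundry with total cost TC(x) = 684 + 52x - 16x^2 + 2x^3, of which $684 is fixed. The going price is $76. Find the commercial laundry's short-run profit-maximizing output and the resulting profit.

AVC = 52 - 16x + 2x^2; min AVC = $20 at x = 4. Since P = $76 ≥ min AVC, the firm produces.
MC = 52 - 32x + 6x^2. Setting P = MC and taking the root on the rising branch gives x* = 6.
TR = 76·6 = 456. TC = 684 + 168 = 852. Profit = 456 − 852 = -$396.
Shutting down would mean losing the fixed cost of $684, so operating at a loss of $396 is better by $288.

Profit = -$396 at x = 6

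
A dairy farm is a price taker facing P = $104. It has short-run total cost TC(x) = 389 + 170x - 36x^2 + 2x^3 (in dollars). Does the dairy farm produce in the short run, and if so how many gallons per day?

Produce at x = 11

From TC, MC = TC'(x) = 170 - 72x + 6x^2 and AVC = VC/x = 170 - 36x + 2x^2.
AVC is minimized where dAVC/dx = -36 + 4x = 0, at x = 9; min AVC = 170 - 36·9 + 2·9^2 = $8.
Because $104 ≥ $8, revenue can cover variable cost; the firm operates.
Solving P = MC: 66 - 72x + 6x^2 = 0 ⇒ x = 1 or 11. On the upward-sloping branch, x* = 11.
Check: AVC at x = 11 is $16 ≤ P, so revenue covers variable cost.
Profit = P·x − TC = 104·11 − 565 = $579.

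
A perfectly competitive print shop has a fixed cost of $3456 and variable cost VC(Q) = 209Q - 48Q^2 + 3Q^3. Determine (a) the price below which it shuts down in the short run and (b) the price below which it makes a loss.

AVC = 209 - 48Q + 3Q^2; minimized at Q = 8, giving min AVC = $17. That is the shutdown price.
ATC = 3456/Q + 209 - 48Q + 3Q^2. Setting dATC/dQ = −3456/Q^2 − 48 + 6Q = 0 gives Q = 12 (since 6·12^3 − 48·12^2 = 3456).
min ATC = 3456/12 + 209 − 48·12 + 3·12^2 = $353. That is the break-even price.
Between these two prices the firm operates at a loss; above $353 it earns a profit.

Shutdown price = $17; break-even price = $353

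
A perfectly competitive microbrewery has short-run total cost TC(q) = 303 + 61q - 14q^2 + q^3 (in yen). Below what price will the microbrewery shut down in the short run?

¥12 per unit

Short-run supply begins at min AVC. From VC = 61q - 14q^2 + q^3, AVC = 61 - 14q + q^2.
At the minimum of AVC, MC = AVC. MC = 61 - 28q + 3q^2; setting MC = AVC gives 2q^2 - 14q = 0, so q = 7. min AVC = 12.
For P < ¥12 the firm produces nothing.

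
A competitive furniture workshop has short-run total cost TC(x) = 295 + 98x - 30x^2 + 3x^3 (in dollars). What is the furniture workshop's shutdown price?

$23 per unit

Short-run supply begins at min AVC. From VC = 98x - 30x^2 + 3x^3, AVC = 98 - 30x + 3x^2.
dAVC/dx = -30 + 6x = 0 gives x = 5. min AVC = 98 - 30·5 + 3·5^2 = 23.
So the shutdown price is $23.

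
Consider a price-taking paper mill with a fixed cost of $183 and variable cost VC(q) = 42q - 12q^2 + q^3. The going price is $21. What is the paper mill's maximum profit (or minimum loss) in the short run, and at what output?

AVC = 42 - 12q + q^2 has its minimum $6 at q = 6; price $21 clears that bar, so the firm operates.
With MC = 42 - 24q + 3q^2, P = MC on the upward-sloping part at q* = 7.
TR = 21·7 = 147. TC = 183 + 49 = 232. Profit = 147 − 232 = -$85.
Shutting down would mean losing the fixed cost of $183, so operating at a loss of $85 is better by $98.

Profit = -$85 at q = 7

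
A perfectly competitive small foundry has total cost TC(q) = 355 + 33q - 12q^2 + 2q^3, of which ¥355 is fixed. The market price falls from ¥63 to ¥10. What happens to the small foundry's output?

Output falls from 5 to 0 (the firm shuts down)

MC = 33 - 24q + 6q^2; the shutdown threshold is min AVC = ¥15 (at q = 3).
At P = ¥63 ≥ min AVC, set P = MC on the rising branch: q = 5.
At P = ¥10 < min AVC = ¥15, price no longer covers variable cost at any output, so the firm shuts down: q = 0.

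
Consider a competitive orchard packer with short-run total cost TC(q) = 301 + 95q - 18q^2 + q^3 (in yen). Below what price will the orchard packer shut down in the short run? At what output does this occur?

Short-run supply begins at min AVC. From VC = 95q - 18q^2 + q^3, AVC = 95 - 18q + q^2.
dAVC/dq = -18 + 2q = 0 gives q = 9. min AVC = 95 - 18·9 + 9^2 = 14.
The firm shuts down for any P below ¥14.

¥14 per unit, at q = 9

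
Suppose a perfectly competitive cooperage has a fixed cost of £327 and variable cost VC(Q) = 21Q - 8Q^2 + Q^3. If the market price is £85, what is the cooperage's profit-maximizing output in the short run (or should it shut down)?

Variable cost is VC = 21Q - 8Q^2 + Q^3, so AVC = VC/Q = 21 - 8Q + Q^2 and MC = dTC/dQ = 21 - 16Q + 3Q^2.
AVC hits its minimum where MC = AVC, at Q = 4, giving min AVC = 21 - 8·4 + 4^2 = £5.
Since P = £85 ≥ min AVC = £5, price covers variable cost and the firm should produce.
Solving P = MC: -64 - 16Q + 3Q^2 = 0 ⇒ Q = -8/3 or 8. On the upward-sloping branch, Q* = 8.
Check: AVC at Q = 8 is £21 ≤ P, so revenue covers variable cost.
Profit = P·Q − TC = 85·8 − 495 = £185.

Produce at Q = 8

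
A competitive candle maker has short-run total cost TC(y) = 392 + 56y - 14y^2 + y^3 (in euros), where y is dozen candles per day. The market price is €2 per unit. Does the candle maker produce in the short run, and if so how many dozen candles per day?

Shut down

Strip out fixed cost: VC = 56y - 14y^2 + y^3. Then AVC = 56 - 14y + y^2 and MC = 56 - 28y + 3y^2.
AVC is minimized where dAVC/dy = -14 + 2y = 0, at y = 7; min AVC = 56 - 14·7 + 7^2 = €7.
P = €2 lies below min AVC = €7; no output level covers variable cost.
Best response: produce nothing and absorb the €392 fixed cost.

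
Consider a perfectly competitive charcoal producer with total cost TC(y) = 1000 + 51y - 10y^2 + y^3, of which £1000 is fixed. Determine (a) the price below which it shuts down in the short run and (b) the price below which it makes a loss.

Shutdown price = £26; break-even price = £151

AVC = 51 - 10y + y^2; minimized at y = 5, giving min AVC = £26. That is the shutdown price.
ATC = 1000/y + 51 - 10y + y^2. Setting dATC/dy = −1000/y^2 − 10 + 2y = 0 gives y = 10 (since 2·10^3 − 10·10^2 = 1000).
min ATC = 1000/10 + 51 − 10·10 + 10^2 = £151. That is the break-even price.
Between these two prices the firm operates at a loss; above £151 it earns a profit.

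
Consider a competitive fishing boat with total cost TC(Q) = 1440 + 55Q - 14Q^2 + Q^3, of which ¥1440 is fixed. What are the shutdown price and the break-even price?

Shutdown price = min AVC. AVC = 55 - 14Q + Q^2, with vertex at Q = 7 and minimum ¥6.
ATC = 1440/Q + 55 - 14Q + Q^2. Setting dATC/dQ = −1440/Q^2 − 14 + 2Q = 0 gives Q = 12 (since 2·12^3 − 14·12^2 = 1440).
min ATC = 1440/12 + 55 − 14·12 + 12^2 = ¥151. That is the break-even price.
Between these two prices the firm operates at a loss; above ¥151 it earns a profit.

Shutdown price = ¥6; break-even price = ¥151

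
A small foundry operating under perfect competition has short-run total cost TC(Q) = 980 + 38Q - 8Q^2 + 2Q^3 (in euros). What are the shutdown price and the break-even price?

Shutdown price = min AVC. AVC = 38 - 8Q + 2Q^2, with vertex at Q = 2 and minimum €30.
ATC = 980/Q + 38 - 8Q + 2Q^2. Setting dATC/dQ = −980/Q^2 − 8 + 4Q = 0 gives Q = 7 (since 4·7^3 − 8·7^2 = 980).
min ATC = 980/7 + 38 − 8·7 + 2·7^2 = €220. That is the break-even price.
Between these two prices the firm operates at a loss; above €220 it earns a profit.

Shutdown price = €30; break-even price = €220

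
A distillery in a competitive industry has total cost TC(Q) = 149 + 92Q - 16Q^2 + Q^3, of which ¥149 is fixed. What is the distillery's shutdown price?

¥28 per unit

The firm shuts down when price falls below the minimum of average variable cost. AVC = VC/Q = 92 - 16Q + Q^2.
dAVC/dQ = -16 + 2Q = 0 gives Q = 8. min AVC = 92 - 16·8 + 8^2 = 28.
For P < ¥28 the firm produces nothing.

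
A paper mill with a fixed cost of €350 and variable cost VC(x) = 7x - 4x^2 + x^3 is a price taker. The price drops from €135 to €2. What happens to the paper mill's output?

Output falls from 8 to 0 (the firm shuts down)

MC = 7 - 8x + 3x^2; the shutdown threshold is min AVC = €3 (at x = 2).
At P = €135 ≥ min AVC, set P = MC on the rising branch: x = 8.
At P = €2 < min AVC = €3, price no longer covers variable cost at any output, so the firm shuts down: x = 0.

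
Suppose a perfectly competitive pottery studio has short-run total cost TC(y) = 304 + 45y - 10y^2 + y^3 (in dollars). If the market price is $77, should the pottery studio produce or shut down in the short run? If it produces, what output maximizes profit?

Produce at y = 8

Variable cost is VC = 45y - 10y^2 + y^3, so AVC = VC/y = 45 - 10y + y^2 and MC = dTC/dy = 45 - 20y + 3y^2.
AVC is minimized where dAVC/dy = -10 + 2y = 0, at y = 5; min AVC = 45 - 10·5 + 5^2 = $20.
Because $77 ≥ $20, revenue can cover variable cost; the firm operates.
P = MC gives -32 - 20y + 3y^2 = 0, with roots -4/3 and 8. Take the larger (rising MC): y* = 8.
Check: AVC at y = 8 is $29 ≤ P, so revenue covers variable cost.
Profit = P·y − TC = 77·8 − 536 = $80.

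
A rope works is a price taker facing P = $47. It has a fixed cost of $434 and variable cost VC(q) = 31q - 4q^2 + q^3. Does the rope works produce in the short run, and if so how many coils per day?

Produce at q = 4

Strip out fixed cost: VC = 31q - 4q^2 + q^3. Then AVC = 31 - 4q + q^2 and MC = 31 - 8q + 3q^2.
The AVC parabola has its vertex at q = 4/2 = 2, where AVC = 31 - 4·2 + 2^2 = $27.
P = $47 exceeds min AVC = $27, so the firm stays open.
P = MC gives -16 - 8q + 3q^2 = 0, with roots -4/3 and 4. Take the larger (rising MC): q* = 4.
Check: AVC at q = 4 is $31 ≤ P, so revenue covers variable cost.
Profit = P·q − TC = 47·4 − 558 = -$370, a loss, but smaller than the $434 fixed cost the firm would lose by shutting down.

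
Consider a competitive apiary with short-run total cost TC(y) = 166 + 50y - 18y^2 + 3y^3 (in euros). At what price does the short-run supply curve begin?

€23 per unit

The firm shuts down when price falls below the minimum of average variable cost. AVC = VC/y = 50 - 18y + 3y^2.
dAVC/dy = -18 + 6y = 0 gives y = 3. min AVC = 50 - 18·3 + 3·3^2 = 23.
So the shutdown price is €23.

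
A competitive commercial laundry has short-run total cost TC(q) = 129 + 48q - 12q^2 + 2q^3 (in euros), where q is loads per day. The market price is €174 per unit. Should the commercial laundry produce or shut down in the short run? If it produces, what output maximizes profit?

Strip out fixed cost: VC = 48q - 12q^2 + 2q^3. Then AVC = 48 - 12q + 2q^2 and MC = 48 - 24q + 6q^2.
AVC hits its minimum where MC = AVC, at q = 3, giving min AVC = 48 - 12·3 + 2·3^2 = €30.
Because €174 ≥ €30, revenue can cover variable cost; the firm operates.
Set P = MC: 174 = 48 - 24q + 6q^2 → -126 - 24q + 6q^2 = 0. The roots are q = -3 and q = 7; the profit-maximizing output is on the rising part of MC, so q* = 7.
Check: AVC at q = 7 is €62 ≤ P, so revenue covers variable cost.
Profit = P·q − TC = 174·7 − 563 = €655.

Produce at q = 7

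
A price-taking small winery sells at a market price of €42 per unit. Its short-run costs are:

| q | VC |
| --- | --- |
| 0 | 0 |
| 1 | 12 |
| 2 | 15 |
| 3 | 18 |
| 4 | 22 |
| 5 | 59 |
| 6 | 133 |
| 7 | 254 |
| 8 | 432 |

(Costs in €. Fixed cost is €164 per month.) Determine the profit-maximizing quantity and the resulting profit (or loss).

Compute π = P·q − TC at each output: q=0: -164; q=1: -134; q=2: -95; q=3: -56; q=4: -18; q=5: -13; q=6: -45; q=7: -124; q=8: -260.
Profit is maximized at q = 5. AVC there is 59/5 = €11.80 ≤ P, so producing beats shutting down (which would give -€164).

q = 5; profit = -€13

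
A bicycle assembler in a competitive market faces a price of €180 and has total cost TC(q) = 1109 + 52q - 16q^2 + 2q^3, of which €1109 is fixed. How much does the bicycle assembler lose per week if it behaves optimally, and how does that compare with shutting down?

AVC = 52 - 16q + 2q^2; min AVC = €20 at q = 4. Since P = €180 ≥ min AVC, the firm produces.
With MC = 52 - 32q + 6q^2, P = MC on the upward-sloping part at q* = 8.
TR = 180·8 = 1440. TC = 1109 + 416 = 1525. Profit = 1440 − 1525 = -€85.
Shutting down would mean losing the fixed cost of €1109, so operating at a loss of €85 is better by €1024.

Profit = -€85 at q = 8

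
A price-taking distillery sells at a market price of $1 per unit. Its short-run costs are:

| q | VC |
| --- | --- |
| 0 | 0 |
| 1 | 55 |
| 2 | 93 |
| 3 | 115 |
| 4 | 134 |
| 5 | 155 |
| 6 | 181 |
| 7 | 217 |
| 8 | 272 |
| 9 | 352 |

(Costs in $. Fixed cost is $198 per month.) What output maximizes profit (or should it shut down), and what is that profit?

Compute π = P·q − TC at each output: q=0: -198; q=1: -252; q=2: -289; q=3: -310; q=4: -328; q=5: -348; q=6: -373; q=7: -408; q=8: -462; q=9: -541.
Profit is highest at q = 0. Equivalently, the lowest AVC in the table is 181/6 ≈ $30.17 at q = 6, and P = $1 falls below it — price never covers variable cost, so the firm shuts down and loses only its fixed cost.

q = 0 (shut down); profit = -$198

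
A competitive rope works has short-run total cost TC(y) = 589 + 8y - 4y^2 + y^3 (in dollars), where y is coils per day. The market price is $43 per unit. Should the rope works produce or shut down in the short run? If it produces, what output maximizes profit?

Produce at y = 5

Strip out fixed cost: VC = 8y - 4y^2 + y^3. Then AVC = 8 - 4y + y^2 and MC = 8 - 8y + 3y^2.
AVC is minimized where dAVC/dy = -4 + 2y = 0, at y = 2; min AVC = 8 - 4·2 + 2^2 = $4.
Because $43 ≥ $4, revenue can cover variable cost; the firm operates.
Solving P = MC: -35 - 8y + 3y^2 = 0 ⇒ y = -7/3 or 5. On the upward-sloping branch, y* = 5.
Check: AVC at y = 5 is $13 ≤ P, so revenue covers variable cost.
Profit = P·y − TC = 43·5 − 654 = -$439, a loss, but smaller than the $589 fixed cost the firm would lose by shutting down.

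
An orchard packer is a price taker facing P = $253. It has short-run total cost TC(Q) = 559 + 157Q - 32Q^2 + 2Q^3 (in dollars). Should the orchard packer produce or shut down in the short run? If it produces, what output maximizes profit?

From TC, MC = TC'(Q) = 157 - 64Q + 6Q^2 and AVC = VC/Q = 157 - 32Q + 2Q^2.
AVC is minimized where dAVC/dQ = -32 + 4Q = 0, at Q = 8; min AVC = 157 - 32·8 + 2·8^2 = $29.
P = $253 exceeds min AVC = $29, so the firm stays open.
Solving P = MC: -96 - 64Q + 6Q^2 = 0 ⇒ Q = -4/3 or 12. On the upward-sloping branch, Q* = 12.
Check: AVC at Q = 12 is $61 ≤ P, so revenue covers variable cost.
Profit = P·Q − TC = 253·12 − 1291 = $1745.

Produce at Q = 12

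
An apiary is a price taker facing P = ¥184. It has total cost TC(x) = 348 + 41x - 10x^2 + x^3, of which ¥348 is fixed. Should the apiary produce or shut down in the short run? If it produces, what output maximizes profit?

From TC, MC = TC'(x) = 41 - 20x + 3x^2 and AVC = VC/x = 41 - 10x + x^2.
The AVC parabola has its vertex at x = 10/2 = 5, where AVC = 41 - 10·5 + 5^2 = ¥16.
P = ¥184 exceeds min AVC = ¥16, so the firm stays open.
P = MC gives -143 - 20x + 3x^2 = 0, with roots -13/3 and 11. Take the larger (rising MC): x* = 11.
Check: AVC at x = 11 is ¥52 ≤ P, so revenue covers variable cost.
Profit = P·x − TC = 184·11 − 920 = ¥1104.

Produce at x = 11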